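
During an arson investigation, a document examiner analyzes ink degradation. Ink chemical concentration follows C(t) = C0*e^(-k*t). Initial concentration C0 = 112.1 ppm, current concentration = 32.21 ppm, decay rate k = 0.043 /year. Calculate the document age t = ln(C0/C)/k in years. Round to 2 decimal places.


Document age estimation:
C0/C = 112.1 / 32.21 = 3.480286
ln(C0/C) = 1.247114
t = 1.247114 / 0.043 = 29.00 years

29.00


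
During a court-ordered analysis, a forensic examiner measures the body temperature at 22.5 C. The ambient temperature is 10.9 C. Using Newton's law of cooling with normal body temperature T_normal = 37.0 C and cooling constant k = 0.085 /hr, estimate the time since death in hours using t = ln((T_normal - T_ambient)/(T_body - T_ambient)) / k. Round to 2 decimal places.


Using Newton's law of cooling:
t = ln((T_normal - T_ambient) / (T_body - T_ambient)) / k
T_normal - T_ambient = 26.1
T_body - T_ambient = 11.6
Ratio = 2.25
ln(ratio) = 0.81093
t = 0.81093 / 0.085 = 9.54 hours

9.54


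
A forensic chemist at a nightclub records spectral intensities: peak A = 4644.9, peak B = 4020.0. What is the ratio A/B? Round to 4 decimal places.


Spectral peak ratio:
Peak A = 4644.9 counts
Peak B = 4020.0 counts
Ratio = 4644.9 / 4020.0 = 1.1554

1.1554


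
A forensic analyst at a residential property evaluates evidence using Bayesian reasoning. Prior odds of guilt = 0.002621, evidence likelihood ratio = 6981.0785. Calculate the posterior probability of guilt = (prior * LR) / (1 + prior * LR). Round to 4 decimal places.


Bayesian evidence evaluation:
Posterior odds = prior_odds * LR = 0.002621 * 6981.0785 = 18.29741
Posterior probability = posterior_odds / (1 + posterior_odds)
= 18.29741 / (1 + 18.29741)
= 18.29741 / 19.29741
= 0.9482

0.9482


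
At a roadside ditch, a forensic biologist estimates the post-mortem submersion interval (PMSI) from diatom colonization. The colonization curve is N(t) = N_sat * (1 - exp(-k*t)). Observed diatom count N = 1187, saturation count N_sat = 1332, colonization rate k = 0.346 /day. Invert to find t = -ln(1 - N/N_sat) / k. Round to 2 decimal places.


PMSI from diatom colonization curve:
N / N_sat = 1187 / 1332 = 0.891141
1 - N/N_sat = 0.108859
ln(1 - N/N_sat) = -2.217702
t = -ln(1 - N/N_sat) / k = -(-2.217702) / 0.346 = 6.41 days

6.41


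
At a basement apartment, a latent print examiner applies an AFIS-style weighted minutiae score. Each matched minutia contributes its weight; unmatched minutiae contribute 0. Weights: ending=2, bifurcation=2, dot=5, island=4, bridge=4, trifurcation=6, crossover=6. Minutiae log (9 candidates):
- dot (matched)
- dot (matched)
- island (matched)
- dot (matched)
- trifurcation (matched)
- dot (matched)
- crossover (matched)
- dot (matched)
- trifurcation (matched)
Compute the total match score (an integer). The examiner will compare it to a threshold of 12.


Weighted minutiae match score:
  dot: matched, +5 (running total 5)
  dot: matched, +5 (running total 10)
  island: matched, +4 (running total 14)
  dot: matched, +5 (running total 19)
  trifurcation: matched, +6 (running total 25)
  dot: matched, +5 (running total 30)
  crossover: matched, +6 (running total 36)
  dot: matched, +5 (running total 41)
  trifurcation: matched, +6 (running total 47)
Total score = 47
Threshold = 12; verdict = identification

47


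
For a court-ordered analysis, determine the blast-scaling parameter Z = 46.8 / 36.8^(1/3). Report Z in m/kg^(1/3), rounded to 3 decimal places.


Scaled distance calculation:
W^(1/3) = 36.8^(1/3) = 3.326207
Z = R / W^(1/3) = 46.8 / 3.326207
Z = 14.070 m/kg^(1/3)

14.070


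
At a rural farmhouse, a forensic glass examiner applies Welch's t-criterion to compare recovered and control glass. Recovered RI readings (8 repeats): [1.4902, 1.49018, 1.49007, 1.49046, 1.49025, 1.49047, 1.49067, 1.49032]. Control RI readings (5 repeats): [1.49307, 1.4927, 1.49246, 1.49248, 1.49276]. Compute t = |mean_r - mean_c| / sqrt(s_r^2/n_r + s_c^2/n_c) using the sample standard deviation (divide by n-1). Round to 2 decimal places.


Welch's t-criterion for glass RI comparison:
Recovered mean = sum / n_r = 11.92262 / 8 = 1.4903275
Control mean = sum / n_c = 7.46347 / 5 = 1.492694
Recovered sample variance s_r^2 = 3.79357e-08
Control sample variance s_c^2 = 6.158e-08
Welch SE (unpooled) = sqrt(s_r^2/n_r + s_c^2/n_c) = sqrt(4.74196e-09 + 1.2316e-08) = sqrt(1.7058e-08) = 0.000130606
|mean_r - mean_c| = 0.0023665
t = 0.0023665 / 0.000130606 = 18.12

18.12


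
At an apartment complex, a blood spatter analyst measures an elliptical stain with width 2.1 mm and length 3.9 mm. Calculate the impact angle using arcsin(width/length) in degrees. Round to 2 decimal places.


Blood spatter impact angle calculation:
width / length = 2.1 / 3.9 = 0.538462
angle = arcsin(0.538462)
angle = 32.58 degrees

32.58


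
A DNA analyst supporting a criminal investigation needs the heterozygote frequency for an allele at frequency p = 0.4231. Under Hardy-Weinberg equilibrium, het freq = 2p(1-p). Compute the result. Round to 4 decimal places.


Hardy-Weinberg heterozygote frequency:
q = 1 - p = 1 - 0.4231 = 0.5769
2pq = 2 * 0.4231 * 0.5769 = 0.4882

0.4882


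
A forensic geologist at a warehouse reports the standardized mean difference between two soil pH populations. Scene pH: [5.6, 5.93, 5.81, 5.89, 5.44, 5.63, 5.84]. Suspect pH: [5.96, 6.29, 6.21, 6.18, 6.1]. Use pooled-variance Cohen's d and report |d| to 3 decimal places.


Pooled-variance Cohen's d for soil pH comparison:
Scene mean = 40.14 / 7 = 5.734286
Suspect mean = 30.74 / 5 = 6.148
Scene sample variance s_s^2 = 0.032495
Suspect sample variance s_c^2 = 0.01567
Pooled variance = ((n_s-1)*s_s^2 + (n_c-1)*s_c^2) / (n_s + n_c - 2) = 0.025765
Pooled SD = sqrt(0.025765) = 0.160515
Mean difference = -0.413714
|d| = |-0.413714| / 0.160515 = 2.577

2.577


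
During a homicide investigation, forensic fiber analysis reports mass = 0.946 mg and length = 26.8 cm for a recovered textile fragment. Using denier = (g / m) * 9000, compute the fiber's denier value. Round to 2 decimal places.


Denier calculation:
Mass in grams = 0.946 mg / 1000 = 0.000946 g
Length in meters = 26.8 cm / 100 = 0.268 m
Linear density = mass / length = 0.000946 / 0.268 = 0.00352985 g/m
Denier = (g/m) * 9000 = 0.00352985 * 9000 = 31.77

31.77


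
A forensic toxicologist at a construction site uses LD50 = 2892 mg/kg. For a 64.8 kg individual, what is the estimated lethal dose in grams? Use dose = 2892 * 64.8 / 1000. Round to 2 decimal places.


Lethal dose calculation:
Lethal dose = LD50 * body_weight / 1000
= 2892 * 64.8 / 1000
= 187401.6 / 1000
= 187.40 g

187.40


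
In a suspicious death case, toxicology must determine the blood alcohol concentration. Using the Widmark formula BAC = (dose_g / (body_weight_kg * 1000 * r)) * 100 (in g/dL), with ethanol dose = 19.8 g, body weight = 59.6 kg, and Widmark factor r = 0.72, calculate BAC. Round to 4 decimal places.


Applying the Widmark formula:
BAC = (dose_g / (body_wt * 1000 * r)) * 100
Denominator = 59.6 * 1000 * 0.72 = 42912
BAC = (19.8 / 42912) * 100
BAC = 0.0461 g/dL

0.0461


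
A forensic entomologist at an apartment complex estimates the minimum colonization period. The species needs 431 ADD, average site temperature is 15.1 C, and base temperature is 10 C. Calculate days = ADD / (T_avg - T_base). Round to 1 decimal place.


Insect development time:
Effective temperature = avg_temp - T_base = 15.1 - 10 = 5.1 C
Days = ADD / effective_temp = 431 / 5.1 = 84.5 days

84.5


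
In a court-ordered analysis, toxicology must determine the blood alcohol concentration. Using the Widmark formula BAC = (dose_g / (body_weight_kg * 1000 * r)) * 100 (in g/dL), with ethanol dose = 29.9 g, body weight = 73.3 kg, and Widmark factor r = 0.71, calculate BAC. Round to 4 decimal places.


Applying the Widmark formula:
BAC = (dose_g / (body_wt * 1000 * r)) * 100
Denominator = 73.3 * 1000 * 0.71 = 52043
BAC = (29.9 / 52043) * 100
BAC = 0.0575 g/dL

0.0575


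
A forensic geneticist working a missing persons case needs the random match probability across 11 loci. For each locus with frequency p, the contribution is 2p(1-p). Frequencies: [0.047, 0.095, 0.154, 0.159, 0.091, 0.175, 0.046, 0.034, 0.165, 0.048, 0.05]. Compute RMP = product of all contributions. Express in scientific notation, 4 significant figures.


Computing RMP for 11 loci:
Locus 1: 2 * 0.047 * 0.953 = 0.089582
Locus 2: 2 * 0.095 * 0.905 = 0.17195
Locus 3: 2 * 0.154 * 0.846 = 0.260568
Locus 4: 2 * 0.159 * 0.841 = 0.267438
Locus 5: 2 * 0.091 * 0.909 = 0.165438
Locus 6: 2 * 0.175 * 0.825 = 0.28875
Locus 7: 2 * 0.046 * 0.954 = 0.087768
Locus 8: 2 * 0.034 * 0.966 = 0.065688
Locus 9: 2 * 0.165 * 0.835 = 0.27555
Locus 10: 2 * 0.048 * 0.952 = 0.091392
Locus 11: 2 * 0.05 * 0.95 = 0.095
RMP = 7.073e-10

7.073e-10


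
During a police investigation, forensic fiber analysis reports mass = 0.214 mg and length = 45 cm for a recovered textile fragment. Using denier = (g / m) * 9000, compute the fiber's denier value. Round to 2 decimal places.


Denier calculation:
Mass in grams = 0.214 mg / 1000 = 0.000214 g
Length in meters = 45 cm / 100 = 0.45 m
Linear density = mass / length = 0.000214 / 0.45 = 0.00047556 g/m
Denier = (g/m) * 9000 = 0.00047556 * 9000 = 4.28

4.28


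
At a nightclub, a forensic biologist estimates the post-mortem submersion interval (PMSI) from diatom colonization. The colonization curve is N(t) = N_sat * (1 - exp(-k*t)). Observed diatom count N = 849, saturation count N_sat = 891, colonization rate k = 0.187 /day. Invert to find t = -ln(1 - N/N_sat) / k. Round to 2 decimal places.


PMSI from diatom colonization curve:
N / N_sat = 849 / 891 = 0.952862
1 - N/N_sat = 0.047138
ln(1 - N/N_sat) = -3.054676
t = -ln(1 - N/N_sat) / k = -(-3.054676) / 0.187 = 16.34 days

16.34


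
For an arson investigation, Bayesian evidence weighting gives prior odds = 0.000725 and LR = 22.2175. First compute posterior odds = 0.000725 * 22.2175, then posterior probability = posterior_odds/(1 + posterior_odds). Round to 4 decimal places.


Bayesian evidence evaluation:
Posterior odds = prior_odds * LR = 0.000725 * 22.2175 = 0.01610769
Posterior probability = posterior_odds / (1 + posterior_odds)
= 0.01610769 / (1 + 0.01610769)
= 0.01610769 / 1.01610769
= 0.0159

0.0159


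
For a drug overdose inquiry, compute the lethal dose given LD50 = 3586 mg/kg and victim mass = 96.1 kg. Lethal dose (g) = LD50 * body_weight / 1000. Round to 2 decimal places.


Lethal dose calculation:
Lethal dose = LD50 * body_weight / 1000
= 3586 * 96.1 / 1000
= 344614.6 / 1000
= 344.61 g

344.61


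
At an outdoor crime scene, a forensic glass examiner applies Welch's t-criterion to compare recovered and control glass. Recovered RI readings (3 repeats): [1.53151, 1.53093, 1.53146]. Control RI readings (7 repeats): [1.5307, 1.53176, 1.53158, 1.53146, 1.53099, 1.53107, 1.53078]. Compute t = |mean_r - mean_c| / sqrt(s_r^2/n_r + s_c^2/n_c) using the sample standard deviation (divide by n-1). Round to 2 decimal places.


Welch's t-criterion for glass RI comparison:
Recovered mean = sum / n_r = 4.5939 / 3 = 1.5313
Control mean = sum / n_c = 10.71834 / 7 = 1.5311914
Recovered sample variance s_r^2 = 1.033e-07
Control sample variance s_c^2 = 1.68748e-07
Welch SE (unpooled) = sqrt(s_r^2/n_r + s_c^2/n_c) = sqrt(3.44333e-08 + 2.41068e-08) = sqrt(5.85401e-08) = 0.000241951
|mean_r - mean_c| = 0.000108571
t = 0.000108571 / 0.000241951 = 0.45

0.45


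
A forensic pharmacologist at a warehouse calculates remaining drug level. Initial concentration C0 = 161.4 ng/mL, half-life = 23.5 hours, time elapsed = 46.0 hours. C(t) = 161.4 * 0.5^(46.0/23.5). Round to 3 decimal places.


Drug concentration decay:
Number of half-lives = t / t_half = 46.0 / 23.5 = 1.957447
Decay factor = 0.5^1.957447 = 0.2574837
C(t) = 161.4 * 0.2574837 = 41.558 ng/mL

41.558


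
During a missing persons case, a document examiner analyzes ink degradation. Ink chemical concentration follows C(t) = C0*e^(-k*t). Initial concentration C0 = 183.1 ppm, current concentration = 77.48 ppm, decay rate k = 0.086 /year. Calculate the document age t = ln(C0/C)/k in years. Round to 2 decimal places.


Document age estimation:
C0/C = 183.1 / 77.48 = 2.363191
ln(C0/C) = 0.860013
t = 0.860013 / 0.086 = 10.00 years

10.00


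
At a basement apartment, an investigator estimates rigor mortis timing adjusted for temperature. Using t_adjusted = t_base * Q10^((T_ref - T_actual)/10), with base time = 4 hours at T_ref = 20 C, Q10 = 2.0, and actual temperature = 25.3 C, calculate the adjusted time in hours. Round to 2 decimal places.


Rigor mortis time adjustment:
Exponent = (T_ref - T_actual) / 10 = (20 - 25.3) / 10 = -0.53
Q10 factor = 2.0^-0.53 = 0.69255
t_adjusted = 4 * 0.69255 = 2.77 hours

2.77


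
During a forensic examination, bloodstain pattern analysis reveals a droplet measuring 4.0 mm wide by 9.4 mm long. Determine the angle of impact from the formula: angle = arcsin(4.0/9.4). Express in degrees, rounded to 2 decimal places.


Blood spatter impact angle calculation:
width / length = 4.0 / 9.4 = 0.425532
angle = arcsin(0.425532)
angle = 25.18 degrees

25.18


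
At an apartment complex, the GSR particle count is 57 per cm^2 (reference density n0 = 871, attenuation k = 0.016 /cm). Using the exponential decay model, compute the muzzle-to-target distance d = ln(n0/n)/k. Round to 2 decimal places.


GSR distance calculation:
n0/n = 871 / 57 = 15.280702
ln(n0/n) = 2.726591
d = 2.726591 / 0.016 = 170.41 cm

170.41


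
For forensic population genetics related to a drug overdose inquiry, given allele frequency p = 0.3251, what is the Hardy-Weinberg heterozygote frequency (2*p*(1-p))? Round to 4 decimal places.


Hardy-Weinberg heterozygote frequency:
q = 1 - p = 1 - 0.3251 = 0.6749
2pq = 2 * 0.3251 * 0.6749 = 0.4388

0.4388


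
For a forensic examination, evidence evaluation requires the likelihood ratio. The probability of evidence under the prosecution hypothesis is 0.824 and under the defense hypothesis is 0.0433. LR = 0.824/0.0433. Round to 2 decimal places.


Likelihood ratio calculation:
LR = P(E|Hp) / P(E|Hd)
LR = 0.824 / 0.0433
LR = 19.03

19.03


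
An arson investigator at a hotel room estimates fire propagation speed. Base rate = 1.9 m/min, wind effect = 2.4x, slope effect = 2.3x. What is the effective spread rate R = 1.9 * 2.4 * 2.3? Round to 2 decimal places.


Fire spread rate calculation:
R = R0 * wind_factor * slope_factor
= 1.9 * 2.4 * 2.3
= 4.56 * 2.3
= 10.49 m/min

10.49


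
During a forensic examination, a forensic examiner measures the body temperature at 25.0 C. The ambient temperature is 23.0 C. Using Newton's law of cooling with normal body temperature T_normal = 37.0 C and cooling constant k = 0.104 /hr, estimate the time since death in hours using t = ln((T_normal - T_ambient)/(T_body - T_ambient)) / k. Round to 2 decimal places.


Using Newton's law of cooling:
t = ln((T_normal - T_ambient) / (T_body - T_ambient)) / k
T_normal - T_ambient = 14.0
T_body - T_ambient = 2.0
Ratio = 7
ln(ratio) = 1.94591
t = 1.94591 / 0.104 = 18.71 hours

18.71


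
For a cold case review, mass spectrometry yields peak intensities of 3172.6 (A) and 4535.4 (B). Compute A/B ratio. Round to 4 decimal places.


Spectral peak ratio:
Peak A = 3172.6 counts
Peak B = 4535.4 counts
Ratio = 3172.6 / 4535.4 = 0.6995

0.6995


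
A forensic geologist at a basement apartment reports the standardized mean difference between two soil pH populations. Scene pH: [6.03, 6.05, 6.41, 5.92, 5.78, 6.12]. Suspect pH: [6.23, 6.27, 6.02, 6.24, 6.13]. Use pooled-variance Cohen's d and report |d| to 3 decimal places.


Pooled-variance Cohen's d for soil pH comparison:
Scene mean = 36.31 / 6 = 6.051667
Suspect mean = 30.89 / 5 = 6.178
Scene sample variance s_s^2 = 0.044937
Suspect sample variance s_c^2 = 0.01057
Pooled variance = ((n_s-1)*s_s^2 + (n_c-1)*s_c^2) / (n_s + n_c - 2) = 0.029663
Pooled SD = sqrt(0.029663) = 0.172229
Mean difference = -0.126333
|d| = |-0.126333| / 0.172229 = 0.734

0.734


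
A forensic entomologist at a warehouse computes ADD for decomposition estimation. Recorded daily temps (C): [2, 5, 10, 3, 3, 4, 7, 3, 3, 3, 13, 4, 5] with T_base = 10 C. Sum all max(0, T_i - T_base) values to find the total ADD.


Computing ADD day by day:
Day 1: max(0, 2 - 10) = 0
Day 2: max(0, 5 - 10) = 0
Day 3: max(0, 10 - 10) = 0
Day 4: max(0, 3 - 10) = 0
Day 5: max(0, 3 - 10) = 0
Day 6: max(0, 4 - 10) = 0
Day 7: max(0, 7 - 10) = 0
Day 8: max(0, 3 - 10) = 0
Day 9: max(0, 3 - 10) = 0
Day 10: max(0, 3 - 10) = 0
Day 11: max(0, 13 - 10) = 3
Day 12: max(0, 4 - 10) = 0
Day 13: max(0, 5 - 10) = 0
Total ADD = 3

3


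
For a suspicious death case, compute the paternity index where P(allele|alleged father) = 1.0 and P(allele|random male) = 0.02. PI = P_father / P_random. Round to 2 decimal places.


Paternity Index calculation:
PI = P(allele|father) / P(allele|random)
PI = 1.0 / 0.02
PI = 50.00

50.00


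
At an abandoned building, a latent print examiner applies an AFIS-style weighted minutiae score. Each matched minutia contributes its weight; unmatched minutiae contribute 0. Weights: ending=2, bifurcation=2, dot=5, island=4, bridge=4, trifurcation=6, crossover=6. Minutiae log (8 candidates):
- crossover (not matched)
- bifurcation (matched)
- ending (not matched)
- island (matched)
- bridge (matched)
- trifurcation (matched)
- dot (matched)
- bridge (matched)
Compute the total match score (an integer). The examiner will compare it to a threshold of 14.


Weighted minutiae match score:
  crossover: not matched, +0
  bifurcation: matched, +2 (running total 2)
  ending: not matched, +0
  island: matched, +4 (running total 6)
  bridge: matched, +4 (running total 10)
  trifurcation: matched, +6 (running total 16)
  dot: matched, +5 (running total 21)
  bridge: matched, +4 (running total 25)
Total score = 25
Threshold = 14; verdict = identification

25


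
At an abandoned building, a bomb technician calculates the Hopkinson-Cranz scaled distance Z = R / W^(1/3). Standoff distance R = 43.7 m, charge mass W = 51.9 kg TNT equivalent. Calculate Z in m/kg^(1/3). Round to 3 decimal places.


Scaled distance calculation:
W^(1/3) = 51.9^(1/3) = 3.730117
Z = R / W^(1/3) = 43.7 / 3.730117
Z = 11.715 m/kg^(1/3)

11.715


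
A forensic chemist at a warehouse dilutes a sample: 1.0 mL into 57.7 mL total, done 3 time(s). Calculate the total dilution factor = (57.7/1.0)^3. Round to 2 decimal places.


Dilution factor calculation:
Single dilution = V_total / V_sample = 57.7 / 1.0 ≈ 57.7
Number of dilutions = 3
Total DF = (57.7 / 1.0)^3 (full precision, rounded at the end) = 192100.03

192100.03


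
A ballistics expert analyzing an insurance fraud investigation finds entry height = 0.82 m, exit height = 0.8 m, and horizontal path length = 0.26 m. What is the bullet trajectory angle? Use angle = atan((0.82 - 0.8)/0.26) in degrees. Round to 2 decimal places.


Bullet trajectory angle:
Height difference = 0.82 - 0.8 = 0.02 m
angle = atan(0.02 / 0.26)
angle = atan(0.076923)
angle = 4.40 degrees

4.40


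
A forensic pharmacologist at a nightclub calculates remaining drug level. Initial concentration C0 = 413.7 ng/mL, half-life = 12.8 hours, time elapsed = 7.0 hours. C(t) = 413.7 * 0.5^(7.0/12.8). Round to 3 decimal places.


Drug concentration decay:
Number of half-lives = t / t_half = 7.0 / 12.8 = 0.546875
Decay factor = 0.5^0.546875 = 0.68450121
C(t) = 413.7 * 0.68450121 = 283.178 ng/mL

283.178


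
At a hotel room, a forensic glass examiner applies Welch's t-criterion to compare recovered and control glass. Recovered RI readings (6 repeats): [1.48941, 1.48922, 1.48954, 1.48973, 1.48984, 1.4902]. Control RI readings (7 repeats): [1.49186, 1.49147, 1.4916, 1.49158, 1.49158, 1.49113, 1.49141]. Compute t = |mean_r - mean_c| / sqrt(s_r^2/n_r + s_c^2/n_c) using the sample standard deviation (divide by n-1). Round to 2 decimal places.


Welch's t-criterion for glass RI comparison:
Recovered mean = sum / n_r = 8.93794 / 6 = 1.4896567
Control mean = sum / n_c = 10.44063 / 7 = 1.4915186
Recovered sample variance s_r^2 = 1.19867e-07
Control sample variance s_c^2 = 4.93143e-08
Welch SE (unpooled) = sqrt(s_r^2/n_r + s_c^2/n_c) = sqrt(1.99778e-08 + 7.0449e-09) = sqrt(2.70227e-08) = 0.000164386
|mean_r - mean_c| = 0.0018619
t = 0.0018619 / 0.000164386 = 11.33

11.33


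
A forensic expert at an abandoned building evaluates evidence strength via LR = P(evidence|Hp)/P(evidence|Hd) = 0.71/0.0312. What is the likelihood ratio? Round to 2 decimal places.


Likelihood ratio calculation:
LR = P(E|Hp) / P(E|Hd)
LR = 0.71 / 0.0312
LR = 22.76

22.76


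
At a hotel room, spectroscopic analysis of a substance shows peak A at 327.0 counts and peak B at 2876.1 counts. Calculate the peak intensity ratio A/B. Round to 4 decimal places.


Spectral peak ratio:
Peak A = 327.0 counts
Peak B = 2876.1 counts
Ratio = 327.0 / 2876.1 = 0.1137

0.1137


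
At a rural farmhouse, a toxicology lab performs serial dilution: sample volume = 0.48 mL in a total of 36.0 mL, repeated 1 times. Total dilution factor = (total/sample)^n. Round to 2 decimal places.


Dilution factor calculation:
Single dilution = V_total / V_sample = 36.0 / 0.48 ≈ 75
Number of dilutions = 1
Total DF = (36.0 / 0.48)^1 (full precision, rounded at the end) = 75.00

75.00


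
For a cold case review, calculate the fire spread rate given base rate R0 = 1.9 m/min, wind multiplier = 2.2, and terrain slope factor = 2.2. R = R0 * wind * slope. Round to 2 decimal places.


Fire spread rate calculation:
R = R0 * wind_factor * slope_factor
= 1.9 * 2.2 * 2.2
= 4.18 * 2.2
= 9.20 m/min

9.20


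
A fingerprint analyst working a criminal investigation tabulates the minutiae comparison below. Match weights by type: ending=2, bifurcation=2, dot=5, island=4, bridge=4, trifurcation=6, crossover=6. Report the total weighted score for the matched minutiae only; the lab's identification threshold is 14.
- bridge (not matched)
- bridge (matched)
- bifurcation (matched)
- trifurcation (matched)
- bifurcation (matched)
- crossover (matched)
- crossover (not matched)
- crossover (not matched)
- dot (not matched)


Weighted minutiae match score:
  bridge: not matched, +0
  bridge: matched, +4 (running total 4)
  bifurcation: matched, +2 (running total 6)
  trifurcation: matched, +6 (running total 12)
  bifurcation: matched, +2 (running total 14)
  crossover: matched, +6 (running total 20)
  crossover: not matched, +0
  crossover: not matched, +0
  dot: not matched, +0
Total score = 20
Threshold = 14; verdict = identification

20


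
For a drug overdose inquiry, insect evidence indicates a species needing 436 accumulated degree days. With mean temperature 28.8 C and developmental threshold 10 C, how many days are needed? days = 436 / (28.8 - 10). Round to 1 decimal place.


Insect development time:
Effective temperature = avg_temp - T_base = 28.8 - 10 = 18.8 C
Days = ADD / effective_temp = 436 / 18.8 = 23.2 days

23.2


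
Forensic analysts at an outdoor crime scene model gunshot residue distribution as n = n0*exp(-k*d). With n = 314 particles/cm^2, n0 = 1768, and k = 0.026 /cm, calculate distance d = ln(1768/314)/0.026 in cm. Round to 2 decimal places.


GSR distance calculation:
n0/n = 1768 / 314 = 5.630573
ln(n0/n) = 1.728211
d = 1.728211 / 0.026 = 66.47 cm

66.47


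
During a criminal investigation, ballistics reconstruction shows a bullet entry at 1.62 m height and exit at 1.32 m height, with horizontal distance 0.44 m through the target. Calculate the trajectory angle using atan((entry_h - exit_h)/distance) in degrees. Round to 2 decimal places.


Bullet trajectory angle:
Height difference = 1.62 - 1.32 = 0.3 m
angle = atan(0.3 / 0.44)
angle = atan(0.681818)
angle = 34.29 degrees

34.29


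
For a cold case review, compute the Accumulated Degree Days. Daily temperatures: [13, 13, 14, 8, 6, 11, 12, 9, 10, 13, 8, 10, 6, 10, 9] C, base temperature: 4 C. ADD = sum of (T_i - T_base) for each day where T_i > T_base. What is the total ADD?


Computing ADD day by day:
Day 1: max(0, 13 - 4) = 9
Day 2: max(0, 13 - 4) = 9
Day 3: max(0, 14 - 4) = 10
Day 4: max(0, 8 - 4) = 4
Day 5: max(0, 6 - 4) = 2
Day 6: max(0, 11 - 4) = 7
Day 7: max(0, 12 - 4) = 8
Day 8: max(0, 9 - 4) = 5
Day 9: max(0, 10 - 4) = 6
Day 10: max(0, 13 - 4) = 9
Day 11: max(0, 8 - 4) = 4
Day 12: max(0, 10 - 4) = 6
Day 13: max(0, 6 - 4) = 2
Day 14: max(0, 10 - 4) = 6
Day 15: max(0, 9 - 4) = 5
Total ADD = 92

92


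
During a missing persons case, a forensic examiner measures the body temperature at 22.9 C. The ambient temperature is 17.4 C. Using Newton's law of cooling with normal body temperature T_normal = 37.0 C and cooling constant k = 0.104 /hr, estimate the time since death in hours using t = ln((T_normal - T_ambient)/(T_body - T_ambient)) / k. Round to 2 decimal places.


Using Newton's law of cooling:
t = ln((T_normal - T_ambient) / (T_body - T_ambient)) / k
T_normal - T_ambient = 19.6
T_body - T_ambient = 5.5
Ratio = 3.563636
ln(ratio) = 1.270781
t = 1.270781 / 0.104 = 12.22 hours

12.22


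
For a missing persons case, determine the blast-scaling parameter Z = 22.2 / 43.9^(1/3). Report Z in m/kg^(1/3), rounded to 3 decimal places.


Scaled distance calculation:
W^(1/3) = 43.9^(1/3) = 3.527672
Z = R / W^(1/3) = 22.2 / 3.527672
Z = 6.293 m/kg^(1/3)

6.293


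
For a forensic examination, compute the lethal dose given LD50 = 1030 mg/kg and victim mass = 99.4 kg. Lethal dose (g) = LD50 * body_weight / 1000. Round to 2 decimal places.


Lethal dose calculation:
Lethal dose = LD50 * body_weight / 1000
= 1030 * 99.4 / 1000
= 102382 / 1000
= 102.38 g

102.38


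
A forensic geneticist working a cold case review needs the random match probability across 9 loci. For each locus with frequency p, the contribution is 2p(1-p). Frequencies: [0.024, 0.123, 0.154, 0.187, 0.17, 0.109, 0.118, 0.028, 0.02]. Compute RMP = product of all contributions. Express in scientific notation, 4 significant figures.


Computing RMP for 9 loci:
Locus 1: 2 * 0.024 * 0.976 = 0.046848
Locus 2: 2 * 0.123 * 0.877 = 0.215742
Locus 3: 2 * 0.154 * 0.846 = 0.260568
Locus 4: 2 * 0.187 * 0.813 = 0.304062
Locus 5: 2 * 0.17 * 0.83 = 0.2822
Locus 6: 2 * 0.109 * 0.891 = 0.194238
Locus 7: 2 * 0.118 * 0.882 = 0.208152
Locus 8: 2 * 0.028 * 0.972 = 0.054432
Locus 9: 2 * 0.02 * 0.98 = 0.0392
RMP = 1.949e-08

1.949e-08


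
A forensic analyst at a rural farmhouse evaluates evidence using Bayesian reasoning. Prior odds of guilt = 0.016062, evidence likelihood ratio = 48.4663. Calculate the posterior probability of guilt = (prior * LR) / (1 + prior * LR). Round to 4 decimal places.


Bayesian evidence evaluation:
Posterior odds = prior_odds * LR = 0.016062 * 48.4663 = 0.7784657
Posterior probability = posterior_odds / (1 + posterior_odds)
= 0.7784657 / (1 + 0.7784657)
= 0.7784657 / 1.7784657
= 0.4377

0.4377


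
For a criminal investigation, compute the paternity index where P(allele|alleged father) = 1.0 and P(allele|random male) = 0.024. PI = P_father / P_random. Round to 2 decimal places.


Paternity Index calculation:
PI = P(allele|father) / P(allele|random)
PI = 1.0 / 0.024
PI = 41.67

41.67


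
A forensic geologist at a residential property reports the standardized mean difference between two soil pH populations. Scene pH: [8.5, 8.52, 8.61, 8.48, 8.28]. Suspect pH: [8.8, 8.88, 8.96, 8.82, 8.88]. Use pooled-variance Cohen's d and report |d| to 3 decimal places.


Pooled-variance Cohen's d for soil pH comparison:
Scene mean = 42.39 / 5 = 8.478
Suspect mean = 44.34 / 5 = 8.868
Scene sample variance s_s^2 = 0.01472
Suspect sample variance s_c^2 = 0.00392
Pooled variance = ((n_s-1)*s_s^2 + (n_c-1)*s_c^2) / (n_s + n_c - 2) = 0.00932
Pooled SD = sqrt(0.00932) = 0.09654
Mean difference = -0.39
|d| = |-0.39| / 0.09654 = 4.040

4.040


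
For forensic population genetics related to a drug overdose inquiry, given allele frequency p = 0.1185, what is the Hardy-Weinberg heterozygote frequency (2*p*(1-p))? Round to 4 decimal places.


Hardy-Weinberg heterozygote frequency:
q = 1 - p = 1 - 0.1185 = 0.8815
2pq = 2 * 0.1185 * 0.8815 = 0.2089

0.2089


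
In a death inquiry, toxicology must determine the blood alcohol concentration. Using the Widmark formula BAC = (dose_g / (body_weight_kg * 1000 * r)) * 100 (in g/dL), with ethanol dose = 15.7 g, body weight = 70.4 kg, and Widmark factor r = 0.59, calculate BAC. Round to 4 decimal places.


Applying the Widmark formula:
BAC = (dose_g / (body_wt * 1000 * r)) * 100
Denominator = 70.4 * 1000 * 0.59 = 41536
BAC = (15.7 / 41536) * 100
BAC = 0.0378 g/dL

0.0378


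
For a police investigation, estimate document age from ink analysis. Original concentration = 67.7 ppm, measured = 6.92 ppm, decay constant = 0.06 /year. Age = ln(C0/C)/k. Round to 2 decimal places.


Document age estimation:
C0/C = 67.7 / 6.92 = 9.783237
ln(C0/C) = 2.28067
t = 2.28067 / 0.06 = 38.01 years

38.01


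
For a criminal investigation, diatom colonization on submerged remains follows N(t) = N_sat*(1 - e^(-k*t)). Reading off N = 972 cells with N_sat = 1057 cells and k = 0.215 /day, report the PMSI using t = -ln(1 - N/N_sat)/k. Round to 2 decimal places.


PMSI from diatom colonization curve:
N / N_sat = 972 / 1057 = 0.919584
1 - N/N_sat = 0.080416
ln(1 - N/N_sat) = -2.520542
t = -ln(1 - N/N_sat) / k = -(-2.520542) / 0.215 = 11.72 days

11.72


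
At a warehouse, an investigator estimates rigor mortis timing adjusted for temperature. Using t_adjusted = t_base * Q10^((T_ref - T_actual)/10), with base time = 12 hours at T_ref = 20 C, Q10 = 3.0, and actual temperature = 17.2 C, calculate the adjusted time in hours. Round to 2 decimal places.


Rigor mortis time adjustment:
Exponent = (T_ref - T_actual) / 10 = (20 - 17.2) / 10 = 0.28
Q10 factor = 3.0^0.28 = 1.36017
t_adjusted = 12 * 1.36017 = 16.32 hours

16.32


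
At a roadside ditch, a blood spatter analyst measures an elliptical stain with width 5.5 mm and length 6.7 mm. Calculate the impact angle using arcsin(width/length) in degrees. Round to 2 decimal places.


Blood spatter impact angle calculation:
width / length = 5.5 / 6.7 = 0.820896
angle = arcsin(0.820896)
angle = 55.17 degrees

55.17


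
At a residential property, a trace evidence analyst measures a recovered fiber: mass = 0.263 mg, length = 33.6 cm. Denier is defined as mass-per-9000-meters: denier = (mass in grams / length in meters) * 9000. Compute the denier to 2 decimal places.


Denier calculation:
Mass in grams = 0.263 mg / 1000 = 0.000263 g
Length in meters = 33.6 cm / 100 = 0.336 m
Linear density = mass / length = 0.000263 / 0.336 = 0.00078274 g/m
Denier = (g/m) * 9000 = 0.00078274 * 9000 = 7.04

7.04


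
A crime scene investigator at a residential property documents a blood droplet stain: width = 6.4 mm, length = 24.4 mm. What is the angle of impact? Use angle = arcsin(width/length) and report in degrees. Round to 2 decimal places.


Blood spatter impact angle calculation:
width / length = 6.4 / 24.4 = 0.262295
angle = arcsin(0.262295)
angle = 15.21 degrees

15.21


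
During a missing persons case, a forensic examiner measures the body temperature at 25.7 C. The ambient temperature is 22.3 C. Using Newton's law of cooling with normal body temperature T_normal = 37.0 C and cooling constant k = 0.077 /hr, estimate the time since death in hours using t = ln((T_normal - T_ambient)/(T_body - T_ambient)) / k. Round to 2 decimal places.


Using Newton's law of cooling:
t = ln((T_normal - T_ambient) / (T_body - T_ambient)) / k
T_normal - T_ambient = 14.7
T_body - T_ambient = 3.4
Ratio = 4.323529
ln(ratio) = 1.464072
t = 1.464072 / 0.077 = 19.01 hours

19.01


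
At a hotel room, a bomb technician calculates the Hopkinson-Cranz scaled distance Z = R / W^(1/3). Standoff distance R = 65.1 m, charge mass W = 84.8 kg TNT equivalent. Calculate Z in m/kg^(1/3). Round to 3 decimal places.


Scaled distance calculation:
W^(1/3) = 84.8^(1/3) = 4.393378
Z = R / W^(1/3) = 65.1 / 4.393378
Z = 14.818 m/kg^(1/3)

14.818


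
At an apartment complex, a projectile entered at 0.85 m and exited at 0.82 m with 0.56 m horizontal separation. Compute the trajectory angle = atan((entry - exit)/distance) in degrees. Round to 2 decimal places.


Bullet trajectory angle:
Height difference = 0.85 - 0.82 = 0.03 m
angle = atan(0.03 / 0.56)
angle = atan(0.053571)
angle = 3.07 degrees

3.07


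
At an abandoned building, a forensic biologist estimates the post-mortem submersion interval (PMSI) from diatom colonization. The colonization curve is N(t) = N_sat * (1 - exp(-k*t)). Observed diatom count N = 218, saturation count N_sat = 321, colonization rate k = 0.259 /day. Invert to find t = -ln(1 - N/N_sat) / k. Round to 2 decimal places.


PMSI from diatom colonization curve:
N / N_sat = 218 / 321 = 0.679128
1 - N/N_sat = 0.320872
ln(1 - N/N_sat) = -1.136713
t = -ln(1 - N/N_sat) / k = -(-1.136713) / 0.259 = 4.39 days

4.39


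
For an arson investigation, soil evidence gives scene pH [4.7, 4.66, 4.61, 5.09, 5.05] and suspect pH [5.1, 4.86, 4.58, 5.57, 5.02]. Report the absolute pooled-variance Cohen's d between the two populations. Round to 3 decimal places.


Pooled-variance Cohen's d for soil pH comparison:
Scene mean = 24.11 / 5 = 4.822
Suspect mean = 25.13 / 5 = 5.026
Scene sample variance s_s^2 = 0.05247
Suspect sample variance s_c^2 = 0.13198
Pooled variance = ((n_s-1)*s_s^2 + (n_c-1)*s_c^2) / (n_s + n_c - 2) = 0.092225
Pooled SD = sqrt(0.092225) = 0.303686
Mean difference = -0.204
|d| = |-0.204| / 0.303686 = 0.672

0.672


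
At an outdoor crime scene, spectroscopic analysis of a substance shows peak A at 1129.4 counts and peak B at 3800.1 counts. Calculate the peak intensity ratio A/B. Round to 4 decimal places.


Spectral peak ratio:
Peak A = 1129.4 counts
Peak B = 3800.1 counts
Ratio = 1129.4 / 3800.1 = 0.2972

0.2972


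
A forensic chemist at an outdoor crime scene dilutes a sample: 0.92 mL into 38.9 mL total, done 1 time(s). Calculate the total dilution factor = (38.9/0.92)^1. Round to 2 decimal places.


Dilution factor calculation:
Single dilution = V_total / V_sample = 38.9 / 0.92 ≈ 42.282609
Number of dilutions = 1
Total DF = (38.9 / 0.92)^1 (full precision, rounded at the end) = 42.28

42.28


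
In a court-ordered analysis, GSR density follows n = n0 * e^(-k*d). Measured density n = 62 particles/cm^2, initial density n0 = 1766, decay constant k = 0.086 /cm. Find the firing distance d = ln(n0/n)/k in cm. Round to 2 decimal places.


GSR distance calculation:
n0/n = 1766 / 62 = 28.483871
ln(n0/n) = 3.349338
d = 3.349338 / 0.086 = 38.95 cm

38.95


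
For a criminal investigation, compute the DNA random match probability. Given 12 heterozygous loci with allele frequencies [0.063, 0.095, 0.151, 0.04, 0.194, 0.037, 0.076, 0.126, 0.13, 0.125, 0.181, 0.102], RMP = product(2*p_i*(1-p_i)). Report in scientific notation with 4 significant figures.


Computing RMP for 12 loci:
Locus 1: 2 * 0.063 * 0.937 = 0.118062
Locus 2: 2 * 0.095 * 0.905 = 0.17195
Locus 3: 2 * 0.151 * 0.849 = 0.256398
Locus 4: 2 * 0.04 * 0.96 = 0.0768
Locus 5: 2 * 0.194 * 0.806 = 0.312728
Locus 6: 2 * 0.037 * 0.963 = 0.071262
Locus 7: 2 * 0.076 * 0.924 = 0.140448
Locus 8: 2 * 0.126 * 0.874 = 0.220248
Locus 9: 2 * 0.13 * 0.87 = 0.2262
Locus 10: 2 * 0.125 * 0.875 = 0.21875
Locus 11: 2 * 0.181 * 0.819 = 0.296478
Locus 12: 2 * 0.102 * 0.898 = 0.183192
RMP = 7.406e-10

7.406e-10


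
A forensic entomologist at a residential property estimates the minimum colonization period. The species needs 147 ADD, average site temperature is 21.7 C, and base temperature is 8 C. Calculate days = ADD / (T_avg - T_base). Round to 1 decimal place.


Insect development time:
Effective temperature = avg_temp - T_base = 21.7 - 8 = 13.7 C
Days = ADD / effective_temp = 147 / 13.7 = 10.7 days

10.7


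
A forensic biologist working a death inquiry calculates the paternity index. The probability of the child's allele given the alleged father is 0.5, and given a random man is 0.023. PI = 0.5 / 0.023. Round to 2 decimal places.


Paternity Index calculation:
PI = P(allele|father) / P(allele|random)
PI = 0.5 / 0.023
PI = 21.74

21.74


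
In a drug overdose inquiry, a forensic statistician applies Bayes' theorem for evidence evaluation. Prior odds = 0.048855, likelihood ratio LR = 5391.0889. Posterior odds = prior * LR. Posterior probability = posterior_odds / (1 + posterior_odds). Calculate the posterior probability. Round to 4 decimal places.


Bayesian evidence evaluation:
Posterior odds = prior_odds * LR = 0.048855 * 5391.0889 = 263.3816
Posterior probability = posterior_odds / (1 + posterior_odds)
= 263.3816 / (1 + 263.3816)
= 263.3816 / 264.3816
= 0.9962

0.9962


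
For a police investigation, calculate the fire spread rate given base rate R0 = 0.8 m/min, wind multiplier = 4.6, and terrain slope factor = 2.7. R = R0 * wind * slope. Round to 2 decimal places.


Fire spread rate calculation:
R = R0 * wind_factor * slope_factor
= 0.8 * 4.6 * 2.7
= 3.68 * 2.7
= 9.94 m/min

9.94


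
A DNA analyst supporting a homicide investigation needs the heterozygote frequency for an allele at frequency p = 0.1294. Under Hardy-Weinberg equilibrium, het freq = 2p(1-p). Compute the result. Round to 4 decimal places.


Hardy-Weinberg heterozygote frequency:
q = 1 - p = 1 - 0.1294 = 0.8706
2pq = 2 * 0.1294 * 0.8706 = 0.2253

0.2253


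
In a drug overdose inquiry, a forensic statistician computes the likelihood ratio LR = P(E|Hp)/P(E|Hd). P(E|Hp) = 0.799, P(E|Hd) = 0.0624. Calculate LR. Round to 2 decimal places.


Likelihood ratio calculation:
LR = P(E|Hp) / P(E|Hd)
LR = 0.799 / 0.0624
LR = 12.80

12.80


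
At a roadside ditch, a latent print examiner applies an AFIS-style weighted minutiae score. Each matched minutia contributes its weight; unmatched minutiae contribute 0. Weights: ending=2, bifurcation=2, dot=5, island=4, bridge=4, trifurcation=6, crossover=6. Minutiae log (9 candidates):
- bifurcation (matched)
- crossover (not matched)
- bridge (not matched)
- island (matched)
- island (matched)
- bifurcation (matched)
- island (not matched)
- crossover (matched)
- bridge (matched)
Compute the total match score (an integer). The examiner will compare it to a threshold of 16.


Weighted minutiae match score:
  bifurcation: matched, +2 (running total 2)
  crossover: not matched, +0
  bridge: not matched, +0
  island: matched, +4 (running total 6)
  island: matched, +4 (running total 10)
  bifurcation: matched, +2 (running total 12)
  island: not matched, +0
  crossover: matched, +6 (running total 18)
  bridge: matched, +4 (running total 22)
Total score = 22
Threshold = 16; verdict = identification

22


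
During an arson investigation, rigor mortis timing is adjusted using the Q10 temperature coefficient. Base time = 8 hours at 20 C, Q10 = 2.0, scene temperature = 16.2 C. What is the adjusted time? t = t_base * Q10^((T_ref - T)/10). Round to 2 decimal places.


Rigor mortis time adjustment:
Exponent = (T_ref - T_actual) / 10 = (20 - 16.2) / 10 = 0.38
Q10 factor = 2.0^0.38 = 1.30134
t_adjusted = 8 * 1.30134 = 10.41 hours

10.41


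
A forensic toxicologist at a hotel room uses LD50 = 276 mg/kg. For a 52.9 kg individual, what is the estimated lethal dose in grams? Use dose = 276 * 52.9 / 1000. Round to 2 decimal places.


Lethal dose calculation:
Lethal dose = LD50 * body_weight / 1000
= 276 * 52.9 / 1000
= 14600.4 / 1000
= 14.60 g

14.60


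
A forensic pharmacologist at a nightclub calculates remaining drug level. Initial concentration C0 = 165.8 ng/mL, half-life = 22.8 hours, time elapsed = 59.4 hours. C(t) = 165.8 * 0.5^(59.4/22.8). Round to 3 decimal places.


Drug concentration decay:
Number of half-lives = t / t_half = 59.4 / 22.8 = 2.605263
Decay factor = 0.5^2.605263 = 0.16433788
C(t) = 165.8 * 0.16433788 = 27.247 ng/mL

27.247


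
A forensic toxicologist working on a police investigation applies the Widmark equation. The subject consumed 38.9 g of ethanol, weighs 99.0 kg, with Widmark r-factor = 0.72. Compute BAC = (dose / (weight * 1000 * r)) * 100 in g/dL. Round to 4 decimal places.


Applying the Widmark formula:
BAC = (dose_g / (body_wt * 1000 * r)) * 100
Denominator = 99.0 * 1000 * 0.72 = 71280
BAC = (38.9 / 71280) * 100
BAC = 0.0546 g/dL

0.0546
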